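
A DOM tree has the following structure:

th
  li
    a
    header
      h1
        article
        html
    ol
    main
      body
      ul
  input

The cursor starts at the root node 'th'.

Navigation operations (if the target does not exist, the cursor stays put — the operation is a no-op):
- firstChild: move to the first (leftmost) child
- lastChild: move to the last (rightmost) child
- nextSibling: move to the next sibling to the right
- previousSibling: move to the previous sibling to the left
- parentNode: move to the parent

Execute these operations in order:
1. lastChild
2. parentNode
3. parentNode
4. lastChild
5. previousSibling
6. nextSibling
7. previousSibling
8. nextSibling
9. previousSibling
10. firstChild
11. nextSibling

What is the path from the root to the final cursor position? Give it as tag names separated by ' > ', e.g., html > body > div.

After 1 (lastChild): input
After 2 (parentNode): th
After 3 (parentNode): th (no-op, stayed)
After 4 (lastChild): input
After 5 (previousSibling): li
After 6 (nextSibling): input
After 7 (previousSibling): li
After 8 (nextSibling): input
After 9 (previousSibling): li
After 10 (firstChild): a
After 11 (nextSibling): header

Answer: th > li > header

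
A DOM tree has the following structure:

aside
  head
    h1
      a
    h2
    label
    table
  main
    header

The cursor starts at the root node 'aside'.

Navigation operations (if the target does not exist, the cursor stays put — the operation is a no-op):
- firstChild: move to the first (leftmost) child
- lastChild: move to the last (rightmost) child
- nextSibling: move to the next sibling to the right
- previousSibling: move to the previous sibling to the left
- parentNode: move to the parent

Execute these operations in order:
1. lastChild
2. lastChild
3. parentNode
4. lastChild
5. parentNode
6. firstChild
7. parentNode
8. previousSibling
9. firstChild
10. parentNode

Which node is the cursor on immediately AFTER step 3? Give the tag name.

After 1 (lastChild): main
After 2 (lastChild): header
After 3 (parentNode): main

Answer: main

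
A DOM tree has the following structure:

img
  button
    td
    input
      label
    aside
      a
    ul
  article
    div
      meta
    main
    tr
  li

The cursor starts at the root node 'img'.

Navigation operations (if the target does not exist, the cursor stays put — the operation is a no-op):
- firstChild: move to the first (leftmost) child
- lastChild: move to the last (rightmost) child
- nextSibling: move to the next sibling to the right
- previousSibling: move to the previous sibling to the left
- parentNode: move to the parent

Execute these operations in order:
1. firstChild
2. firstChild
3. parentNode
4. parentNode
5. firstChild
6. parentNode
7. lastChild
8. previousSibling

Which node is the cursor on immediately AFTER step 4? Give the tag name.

After 1 (firstChild): button
After 2 (firstChild): td
After 3 (parentNode): button
After 4 (parentNode): img

Answer: img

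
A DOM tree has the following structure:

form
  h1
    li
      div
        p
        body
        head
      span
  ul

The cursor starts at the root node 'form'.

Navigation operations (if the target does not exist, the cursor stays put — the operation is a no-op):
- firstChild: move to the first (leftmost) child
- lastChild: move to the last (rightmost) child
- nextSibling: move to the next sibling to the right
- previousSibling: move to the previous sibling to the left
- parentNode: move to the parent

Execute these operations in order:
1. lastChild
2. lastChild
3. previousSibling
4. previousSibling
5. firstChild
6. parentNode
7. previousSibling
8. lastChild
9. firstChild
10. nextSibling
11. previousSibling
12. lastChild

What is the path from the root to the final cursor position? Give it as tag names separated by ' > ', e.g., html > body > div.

Answer: form > h1 > li > div > head

Derivation:
After 1 (lastChild): ul
After 2 (lastChild): ul (no-op, stayed)
After 3 (previousSibling): h1
After 4 (previousSibling): h1 (no-op, stayed)
After 5 (firstChild): li
After 6 (parentNode): h1
After 7 (previousSibling): h1 (no-op, stayed)
After 8 (lastChild): li
After 9 (firstChild): div
After 10 (nextSibling): span
After 11 (previousSibling): div
After 12 (lastChild): head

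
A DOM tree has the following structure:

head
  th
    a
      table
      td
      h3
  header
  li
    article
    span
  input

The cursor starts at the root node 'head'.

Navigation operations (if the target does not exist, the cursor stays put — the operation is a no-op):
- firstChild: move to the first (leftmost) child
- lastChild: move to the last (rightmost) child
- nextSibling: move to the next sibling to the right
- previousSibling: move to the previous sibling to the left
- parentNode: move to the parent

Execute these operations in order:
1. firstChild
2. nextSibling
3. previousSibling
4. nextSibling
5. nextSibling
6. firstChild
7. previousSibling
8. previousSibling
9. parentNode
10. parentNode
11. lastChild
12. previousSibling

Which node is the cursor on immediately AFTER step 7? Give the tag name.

Answer: article

Derivation:
After 1 (firstChild): th
After 2 (nextSibling): header
After 3 (previousSibling): th
After 4 (nextSibling): header
After 5 (nextSibling): li
After 6 (firstChild): article
After 7 (previousSibling): article (no-op, stayed)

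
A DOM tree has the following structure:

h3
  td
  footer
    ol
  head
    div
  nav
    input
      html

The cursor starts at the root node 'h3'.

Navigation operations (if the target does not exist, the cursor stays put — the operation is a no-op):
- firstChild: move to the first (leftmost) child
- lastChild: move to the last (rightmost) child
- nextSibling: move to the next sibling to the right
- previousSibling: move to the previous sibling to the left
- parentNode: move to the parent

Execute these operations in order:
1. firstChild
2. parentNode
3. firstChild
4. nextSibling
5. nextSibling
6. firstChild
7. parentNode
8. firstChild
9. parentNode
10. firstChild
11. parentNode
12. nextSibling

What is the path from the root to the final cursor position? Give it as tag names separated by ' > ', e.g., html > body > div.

Answer: h3 > nav

Derivation:
After 1 (firstChild): td
After 2 (parentNode): h3
After 3 (firstChild): td
After 4 (nextSibling): footer
After 5 (nextSibling): head
After 6 (firstChild): div
After 7 (parentNode): head
After 8 (firstChild): div
After 9 (parentNode): head
After 10 (firstChild): div
After 11 (parentNode): head
After 12 (nextSibling): nav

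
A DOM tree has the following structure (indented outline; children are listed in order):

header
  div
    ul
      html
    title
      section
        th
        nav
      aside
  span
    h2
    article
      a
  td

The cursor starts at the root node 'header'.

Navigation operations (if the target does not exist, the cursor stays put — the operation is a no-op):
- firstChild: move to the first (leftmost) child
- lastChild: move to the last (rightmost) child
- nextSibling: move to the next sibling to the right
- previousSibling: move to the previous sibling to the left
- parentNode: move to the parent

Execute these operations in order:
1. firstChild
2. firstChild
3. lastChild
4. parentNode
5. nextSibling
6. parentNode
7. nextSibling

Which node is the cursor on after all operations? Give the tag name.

Answer: span

Derivation:
After 1 (firstChild): div
After 2 (firstChild): ul
After 3 (lastChild): html
After 4 (parentNode): ul
After 5 (nextSibling): title
After 6 (parentNode): div
After 7 (nextSibling): span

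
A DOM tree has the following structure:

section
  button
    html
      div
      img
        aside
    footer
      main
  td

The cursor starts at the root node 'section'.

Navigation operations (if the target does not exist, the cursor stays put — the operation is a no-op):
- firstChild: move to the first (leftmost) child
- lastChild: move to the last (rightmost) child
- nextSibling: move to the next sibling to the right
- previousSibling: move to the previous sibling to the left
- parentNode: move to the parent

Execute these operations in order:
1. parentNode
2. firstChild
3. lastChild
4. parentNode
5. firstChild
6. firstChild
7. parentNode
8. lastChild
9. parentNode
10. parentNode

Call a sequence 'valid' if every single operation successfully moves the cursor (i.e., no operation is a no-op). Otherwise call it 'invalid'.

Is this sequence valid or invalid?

Answer: invalid

Derivation:
After 1 (parentNode): section (no-op, stayed)
After 2 (firstChild): button
After 3 (lastChild): footer
After 4 (parentNode): button
After 5 (firstChild): html
After 6 (firstChild): div
After 7 (parentNode): html
After 8 (lastChild): img
After 9 (parentNode): html
After 10 (parentNode): button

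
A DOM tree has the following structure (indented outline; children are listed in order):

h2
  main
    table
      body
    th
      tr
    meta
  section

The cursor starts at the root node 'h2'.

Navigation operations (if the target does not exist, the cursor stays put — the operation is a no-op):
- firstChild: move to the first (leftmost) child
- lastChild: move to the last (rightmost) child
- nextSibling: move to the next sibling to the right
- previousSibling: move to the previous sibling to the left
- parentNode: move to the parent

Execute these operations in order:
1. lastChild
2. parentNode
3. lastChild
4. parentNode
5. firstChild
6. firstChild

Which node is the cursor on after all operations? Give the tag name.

Answer: table

Derivation:
After 1 (lastChild): section
After 2 (parentNode): h2
After 3 (lastChild): section
After 4 (parentNode): h2
After 5 (firstChild): main
After 6 (firstChild): table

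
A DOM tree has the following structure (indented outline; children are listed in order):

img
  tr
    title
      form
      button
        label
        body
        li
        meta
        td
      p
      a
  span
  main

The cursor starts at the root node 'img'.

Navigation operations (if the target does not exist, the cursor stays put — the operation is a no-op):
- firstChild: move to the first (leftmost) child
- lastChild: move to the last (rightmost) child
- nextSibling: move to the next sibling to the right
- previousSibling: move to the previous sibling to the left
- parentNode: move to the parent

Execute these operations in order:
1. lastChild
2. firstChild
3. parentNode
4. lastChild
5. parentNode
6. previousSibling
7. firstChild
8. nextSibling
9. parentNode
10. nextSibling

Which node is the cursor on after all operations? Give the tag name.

After 1 (lastChild): main
After 2 (firstChild): main (no-op, stayed)
After 3 (parentNode): img
After 4 (lastChild): main
After 5 (parentNode): img
After 6 (previousSibling): img (no-op, stayed)
After 7 (firstChild): tr
After 8 (nextSibling): span
After 9 (parentNode): img
After 10 (nextSibling): img (no-op, stayed)

Answer: img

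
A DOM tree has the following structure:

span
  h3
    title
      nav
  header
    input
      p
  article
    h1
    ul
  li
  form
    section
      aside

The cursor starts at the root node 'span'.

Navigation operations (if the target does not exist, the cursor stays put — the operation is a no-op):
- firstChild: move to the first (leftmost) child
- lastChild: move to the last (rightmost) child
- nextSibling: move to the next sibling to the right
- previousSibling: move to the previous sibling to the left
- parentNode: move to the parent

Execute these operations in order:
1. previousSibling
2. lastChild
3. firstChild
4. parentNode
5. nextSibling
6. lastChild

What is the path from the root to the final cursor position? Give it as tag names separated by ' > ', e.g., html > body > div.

Answer: span > form > section

Derivation:
After 1 (previousSibling): span (no-op, stayed)
After 2 (lastChild): form
After 3 (firstChild): section
After 4 (parentNode): form
After 5 (nextSibling): form (no-op, stayed)
After 6 (lastChild): section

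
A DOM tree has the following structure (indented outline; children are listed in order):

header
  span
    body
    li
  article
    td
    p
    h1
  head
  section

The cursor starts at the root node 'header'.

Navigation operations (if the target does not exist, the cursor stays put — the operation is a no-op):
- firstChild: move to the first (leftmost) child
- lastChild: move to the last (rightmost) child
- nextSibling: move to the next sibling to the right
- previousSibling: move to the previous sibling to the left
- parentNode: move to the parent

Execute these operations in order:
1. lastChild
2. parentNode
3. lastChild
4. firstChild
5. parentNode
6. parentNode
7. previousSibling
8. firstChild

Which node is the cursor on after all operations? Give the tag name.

After 1 (lastChild): section
After 2 (parentNode): header
After 3 (lastChild): section
After 4 (firstChild): section (no-op, stayed)
After 5 (parentNode): header
After 6 (parentNode): header (no-op, stayed)
After 7 (previousSibling): header (no-op, stayed)
After 8 (firstChild): span

Answer: span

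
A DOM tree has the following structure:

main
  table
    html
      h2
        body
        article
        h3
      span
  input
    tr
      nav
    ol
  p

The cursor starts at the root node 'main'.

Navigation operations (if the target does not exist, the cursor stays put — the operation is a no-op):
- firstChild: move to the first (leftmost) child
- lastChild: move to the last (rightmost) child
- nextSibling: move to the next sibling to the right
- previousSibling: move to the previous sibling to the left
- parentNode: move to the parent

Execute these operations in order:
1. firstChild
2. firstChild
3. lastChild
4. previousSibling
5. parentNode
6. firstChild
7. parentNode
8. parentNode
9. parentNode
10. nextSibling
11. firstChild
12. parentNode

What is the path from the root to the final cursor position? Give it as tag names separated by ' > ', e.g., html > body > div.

Answer: main

Derivation:
After 1 (firstChild): table
After 2 (firstChild): html
After 3 (lastChild): span
After 4 (previousSibling): h2
After 5 (parentNode): html
After 6 (firstChild): h2
After 7 (parentNode): html
After 8 (parentNode): table
After 9 (parentNode): main
After 10 (nextSibling): main (no-op, stayed)
After 11 (firstChild): table
After 12 (parentNode): main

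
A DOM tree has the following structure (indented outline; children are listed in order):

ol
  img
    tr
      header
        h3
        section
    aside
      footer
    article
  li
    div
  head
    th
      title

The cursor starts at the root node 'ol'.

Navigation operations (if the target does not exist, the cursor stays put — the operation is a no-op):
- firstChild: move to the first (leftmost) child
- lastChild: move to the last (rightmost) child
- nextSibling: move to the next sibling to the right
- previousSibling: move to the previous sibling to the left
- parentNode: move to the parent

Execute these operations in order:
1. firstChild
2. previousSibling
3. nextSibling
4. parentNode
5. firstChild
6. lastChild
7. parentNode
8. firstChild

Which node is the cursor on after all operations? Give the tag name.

After 1 (firstChild): img
After 2 (previousSibling): img (no-op, stayed)
After 3 (nextSibling): li
After 4 (parentNode): ol
After 5 (firstChild): img
After 6 (lastChild): article
After 7 (parentNode): img
After 8 (firstChild): tr

Answer: tr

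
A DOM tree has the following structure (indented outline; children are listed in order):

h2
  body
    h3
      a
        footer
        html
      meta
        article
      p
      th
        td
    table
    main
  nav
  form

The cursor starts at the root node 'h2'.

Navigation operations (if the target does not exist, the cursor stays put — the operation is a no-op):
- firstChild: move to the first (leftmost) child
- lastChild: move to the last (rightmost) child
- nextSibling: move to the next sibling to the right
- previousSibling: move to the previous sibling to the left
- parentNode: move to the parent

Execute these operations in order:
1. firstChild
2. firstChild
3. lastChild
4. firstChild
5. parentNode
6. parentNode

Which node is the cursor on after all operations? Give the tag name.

Answer: h3

Derivation:
After 1 (firstChild): body
After 2 (firstChild): h3
After 3 (lastChild): th
After 4 (firstChild): td
After 5 (parentNode): th
After 6 (parentNode): h3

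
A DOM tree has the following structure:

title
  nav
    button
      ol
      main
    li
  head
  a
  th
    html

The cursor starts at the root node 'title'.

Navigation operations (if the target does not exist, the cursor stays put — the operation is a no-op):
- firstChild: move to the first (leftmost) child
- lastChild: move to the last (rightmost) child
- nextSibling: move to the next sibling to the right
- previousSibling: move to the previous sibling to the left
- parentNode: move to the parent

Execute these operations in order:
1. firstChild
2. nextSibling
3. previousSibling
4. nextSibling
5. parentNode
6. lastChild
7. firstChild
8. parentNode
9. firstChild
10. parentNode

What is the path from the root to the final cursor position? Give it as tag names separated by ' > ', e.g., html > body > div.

Answer: title > th

Derivation:
After 1 (firstChild): nav
After 2 (nextSibling): head
After 3 (previousSibling): nav
After 4 (nextSibling): head
After 5 (parentNode): title
After 6 (lastChild): th
After 7 (firstChild): html
After 8 (parentNode): th
After 9 (firstChild): html
After 10 (parentNode): th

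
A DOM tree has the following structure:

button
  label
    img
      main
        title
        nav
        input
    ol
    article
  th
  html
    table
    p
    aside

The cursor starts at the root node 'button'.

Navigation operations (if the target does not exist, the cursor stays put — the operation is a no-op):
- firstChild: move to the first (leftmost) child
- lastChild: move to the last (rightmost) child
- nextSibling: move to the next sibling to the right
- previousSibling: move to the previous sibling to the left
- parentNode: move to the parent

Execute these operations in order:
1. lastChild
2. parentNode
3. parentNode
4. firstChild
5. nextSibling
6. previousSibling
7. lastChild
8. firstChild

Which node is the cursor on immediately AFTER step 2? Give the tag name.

Answer: button

Derivation:
After 1 (lastChild): html
After 2 (parentNode): button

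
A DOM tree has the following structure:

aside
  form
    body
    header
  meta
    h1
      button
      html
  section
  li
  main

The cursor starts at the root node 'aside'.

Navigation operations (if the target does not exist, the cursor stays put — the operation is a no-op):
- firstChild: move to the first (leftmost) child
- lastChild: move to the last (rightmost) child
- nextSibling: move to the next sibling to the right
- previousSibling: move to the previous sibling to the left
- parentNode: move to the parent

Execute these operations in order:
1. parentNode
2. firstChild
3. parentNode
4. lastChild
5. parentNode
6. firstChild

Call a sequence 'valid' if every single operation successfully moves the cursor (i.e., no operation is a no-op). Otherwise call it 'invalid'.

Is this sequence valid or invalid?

Answer: invalid

Derivation:
After 1 (parentNode): aside (no-op, stayed)
After 2 (firstChild): form
After 3 (parentNode): aside
After 4 (lastChild): main
After 5 (parentNode): aside
After 6 (firstChild): form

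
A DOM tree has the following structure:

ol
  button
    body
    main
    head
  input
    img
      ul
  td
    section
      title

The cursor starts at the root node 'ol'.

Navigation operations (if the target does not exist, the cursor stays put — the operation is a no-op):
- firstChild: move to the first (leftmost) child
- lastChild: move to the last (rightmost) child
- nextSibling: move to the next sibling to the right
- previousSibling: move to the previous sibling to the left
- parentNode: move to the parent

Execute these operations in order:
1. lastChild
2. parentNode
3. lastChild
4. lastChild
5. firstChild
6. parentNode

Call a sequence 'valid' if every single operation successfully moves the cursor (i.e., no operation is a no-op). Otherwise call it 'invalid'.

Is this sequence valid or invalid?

Answer: valid

Derivation:
After 1 (lastChild): td
After 2 (parentNode): ol
After 3 (lastChild): td
After 4 (lastChild): section
After 5 (firstChild): title
After 6 (parentNode): section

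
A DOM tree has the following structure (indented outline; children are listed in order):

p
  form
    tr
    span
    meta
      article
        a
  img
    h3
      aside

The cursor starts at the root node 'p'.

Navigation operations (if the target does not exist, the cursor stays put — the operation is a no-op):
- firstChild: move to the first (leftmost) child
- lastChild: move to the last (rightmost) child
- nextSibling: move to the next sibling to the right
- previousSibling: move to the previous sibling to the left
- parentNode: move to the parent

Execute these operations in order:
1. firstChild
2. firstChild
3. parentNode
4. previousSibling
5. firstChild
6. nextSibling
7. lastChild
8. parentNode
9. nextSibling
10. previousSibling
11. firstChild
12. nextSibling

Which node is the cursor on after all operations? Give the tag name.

Answer: span

Derivation:
After 1 (firstChild): form
After 2 (firstChild): tr
After 3 (parentNode): form
After 4 (previousSibling): form (no-op, stayed)
After 5 (firstChild): tr
After 6 (nextSibling): span
After 7 (lastChild): span (no-op, stayed)
After 8 (parentNode): form
After 9 (nextSibling): img
After 10 (previousSibling): form
After 11 (firstChild): tr
After 12 (nextSibling): span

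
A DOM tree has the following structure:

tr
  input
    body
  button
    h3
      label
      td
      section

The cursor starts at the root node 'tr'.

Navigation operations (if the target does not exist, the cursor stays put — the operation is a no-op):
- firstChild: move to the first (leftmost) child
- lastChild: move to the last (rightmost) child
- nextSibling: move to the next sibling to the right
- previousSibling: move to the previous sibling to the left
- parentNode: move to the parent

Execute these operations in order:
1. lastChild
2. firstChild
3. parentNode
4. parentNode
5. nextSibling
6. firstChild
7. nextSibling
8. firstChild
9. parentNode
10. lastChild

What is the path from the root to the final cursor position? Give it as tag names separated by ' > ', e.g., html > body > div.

Answer: tr > button > h3

Derivation:
After 1 (lastChild): button
After 2 (firstChild): h3
After 3 (parentNode): button
After 4 (parentNode): tr
After 5 (nextSibling): tr (no-op, stayed)
After 6 (firstChild): input
After 7 (nextSibling): button
After 8 (firstChild): h3
After 9 (parentNode): button
After 10 (lastChild): h3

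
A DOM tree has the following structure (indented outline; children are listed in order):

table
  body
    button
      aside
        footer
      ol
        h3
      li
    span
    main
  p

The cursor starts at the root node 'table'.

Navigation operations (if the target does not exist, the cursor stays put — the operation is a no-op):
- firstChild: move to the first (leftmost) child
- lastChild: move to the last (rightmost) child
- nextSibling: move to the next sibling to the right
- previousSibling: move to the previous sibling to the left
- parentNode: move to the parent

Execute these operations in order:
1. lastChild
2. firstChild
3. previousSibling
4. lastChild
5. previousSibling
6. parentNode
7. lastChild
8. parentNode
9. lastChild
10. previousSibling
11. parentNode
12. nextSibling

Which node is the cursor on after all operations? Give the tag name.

Answer: p

Derivation:
After 1 (lastChild): p
After 2 (firstChild): p (no-op, stayed)
After 3 (previousSibling): body
After 4 (lastChild): main
After 5 (previousSibling): span
After 6 (parentNode): body
After 7 (lastChild): main
After 8 (parentNode): body
After 9 (lastChild): main
After 10 (previousSibling): span
After 11 (parentNode): body
After 12 (nextSibling): p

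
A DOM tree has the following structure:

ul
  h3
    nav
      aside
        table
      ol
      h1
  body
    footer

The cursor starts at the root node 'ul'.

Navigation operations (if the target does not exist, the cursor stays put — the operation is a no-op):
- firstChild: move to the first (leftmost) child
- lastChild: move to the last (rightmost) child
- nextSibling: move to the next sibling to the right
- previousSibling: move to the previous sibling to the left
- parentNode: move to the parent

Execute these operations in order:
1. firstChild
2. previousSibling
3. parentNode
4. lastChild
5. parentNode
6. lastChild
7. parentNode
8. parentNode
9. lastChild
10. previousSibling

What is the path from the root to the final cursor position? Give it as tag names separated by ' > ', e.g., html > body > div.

After 1 (firstChild): h3
After 2 (previousSibling): h3 (no-op, stayed)
After 3 (parentNode): ul
After 4 (lastChild): body
After 5 (parentNode): ul
After 6 (lastChild): body
After 7 (parentNode): ul
After 8 (parentNode): ul (no-op, stayed)
After 9 (lastChild): body
After 10 (previousSibling): h3

Answer: ul > h3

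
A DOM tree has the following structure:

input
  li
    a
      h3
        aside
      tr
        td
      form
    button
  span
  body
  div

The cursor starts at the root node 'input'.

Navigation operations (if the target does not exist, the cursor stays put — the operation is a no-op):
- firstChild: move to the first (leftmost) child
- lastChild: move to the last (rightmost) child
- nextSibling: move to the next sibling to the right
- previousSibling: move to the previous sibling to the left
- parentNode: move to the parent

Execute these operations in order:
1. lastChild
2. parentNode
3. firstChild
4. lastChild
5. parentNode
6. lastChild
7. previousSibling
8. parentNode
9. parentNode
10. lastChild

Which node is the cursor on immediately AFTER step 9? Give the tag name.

After 1 (lastChild): div
After 2 (parentNode): input
After 3 (firstChild): li
After 4 (lastChild): button
After 5 (parentNode): li
After 6 (lastChild): button
After 7 (previousSibling): a
After 8 (parentNode): li
After 9 (parentNode): input

Answer: input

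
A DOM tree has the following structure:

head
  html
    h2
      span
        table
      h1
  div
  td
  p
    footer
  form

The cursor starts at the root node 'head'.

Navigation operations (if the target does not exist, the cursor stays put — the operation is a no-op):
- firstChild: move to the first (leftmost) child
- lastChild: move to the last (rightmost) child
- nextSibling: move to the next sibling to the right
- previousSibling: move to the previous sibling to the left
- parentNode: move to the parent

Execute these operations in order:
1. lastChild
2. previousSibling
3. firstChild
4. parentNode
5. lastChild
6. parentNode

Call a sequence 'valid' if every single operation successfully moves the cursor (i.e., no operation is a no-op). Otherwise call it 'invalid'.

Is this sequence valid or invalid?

Answer: valid

Derivation:
After 1 (lastChild): form
After 2 (previousSibling): p
After 3 (firstChild): footer
After 4 (parentNode): p
After 5 (lastChild): footer
After 6 (parentNode): p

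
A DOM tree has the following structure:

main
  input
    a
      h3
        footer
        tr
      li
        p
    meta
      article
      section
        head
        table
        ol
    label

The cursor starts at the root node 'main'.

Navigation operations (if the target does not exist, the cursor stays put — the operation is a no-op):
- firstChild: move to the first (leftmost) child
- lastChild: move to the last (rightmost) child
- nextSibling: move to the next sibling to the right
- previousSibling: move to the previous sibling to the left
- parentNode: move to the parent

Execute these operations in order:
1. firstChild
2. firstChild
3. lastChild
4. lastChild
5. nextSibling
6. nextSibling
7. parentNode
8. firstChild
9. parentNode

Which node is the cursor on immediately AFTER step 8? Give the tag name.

After 1 (firstChild): input
After 2 (firstChild): a
After 3 (lastChild): li
After 4 (lastChild): p
After 5 (nextSibling): p (no-op, stayed)
After 6 (nextSibling): p (no-op, stayed)
After 7 (parentNode): li
After 8 (firstChild): p

Answer: p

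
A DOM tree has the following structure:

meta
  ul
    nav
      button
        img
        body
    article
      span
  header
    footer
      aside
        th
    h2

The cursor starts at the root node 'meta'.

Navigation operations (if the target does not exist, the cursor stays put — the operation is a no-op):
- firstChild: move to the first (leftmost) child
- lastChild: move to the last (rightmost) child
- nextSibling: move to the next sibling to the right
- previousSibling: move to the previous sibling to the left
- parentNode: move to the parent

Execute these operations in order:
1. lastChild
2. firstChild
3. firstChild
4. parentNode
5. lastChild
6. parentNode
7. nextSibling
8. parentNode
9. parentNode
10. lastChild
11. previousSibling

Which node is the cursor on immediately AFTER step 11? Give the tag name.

After 1 (lastChild): header
After 2 (firstChild): footer
After 3 (firstChild): aside
After 4 (parentNode): footer
After 5 (lastChild): aside
After 6 (parentNode): footer
After 7 (nextSibling): h2
After 8 (parentNode): header
After 9 (parentNode): meta
After 10 (lastChild): header
After 11 (previousSibling): ul

Answer: ul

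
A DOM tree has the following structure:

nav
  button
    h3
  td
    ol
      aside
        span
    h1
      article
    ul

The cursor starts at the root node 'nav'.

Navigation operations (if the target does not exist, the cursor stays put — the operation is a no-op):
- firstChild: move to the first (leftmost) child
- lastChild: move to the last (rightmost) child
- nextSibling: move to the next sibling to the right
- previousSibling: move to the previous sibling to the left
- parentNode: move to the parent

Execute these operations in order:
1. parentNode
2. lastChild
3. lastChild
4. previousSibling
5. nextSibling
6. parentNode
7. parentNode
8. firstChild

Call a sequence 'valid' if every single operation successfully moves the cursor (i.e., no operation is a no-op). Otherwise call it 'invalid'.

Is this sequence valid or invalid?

Answer: invalid

Derivation:
After 1 (parentNode): nav (no-op, stayed)
After 2 (lastChild): td
After 3 (lastChild): ul
After 4 (previousSibling): h1
After 5 (nextSibling): ul
After 6 (parentNode): td
After 7 (parentNode): nav
After 8 (firstChild): button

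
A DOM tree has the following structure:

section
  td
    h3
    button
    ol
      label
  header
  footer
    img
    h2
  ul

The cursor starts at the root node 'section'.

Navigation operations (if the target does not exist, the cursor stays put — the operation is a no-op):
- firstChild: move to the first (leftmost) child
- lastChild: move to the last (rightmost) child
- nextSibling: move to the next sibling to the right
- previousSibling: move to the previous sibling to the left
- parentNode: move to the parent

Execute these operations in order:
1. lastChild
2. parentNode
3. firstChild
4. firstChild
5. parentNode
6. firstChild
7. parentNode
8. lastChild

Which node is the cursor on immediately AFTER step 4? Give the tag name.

Answer: h3

Derivation:
After 1 (lastChild): ul
After 2 (parentNode): section
After 3 (firstChild): td
After 4 (firstChild): h3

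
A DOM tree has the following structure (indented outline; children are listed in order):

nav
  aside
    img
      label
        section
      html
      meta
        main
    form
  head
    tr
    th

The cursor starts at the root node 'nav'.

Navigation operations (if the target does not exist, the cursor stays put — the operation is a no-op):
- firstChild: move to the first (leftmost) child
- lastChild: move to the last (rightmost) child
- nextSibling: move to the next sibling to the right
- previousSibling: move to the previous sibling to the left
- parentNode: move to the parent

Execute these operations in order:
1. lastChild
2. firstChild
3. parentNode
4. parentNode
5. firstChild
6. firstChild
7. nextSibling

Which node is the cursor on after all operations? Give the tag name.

After 1 (lastChild): head
After 2 (firstChild): tr
After 3 (parentNode): head
After 4 (parentNode): nav
After 5 (firstChild): aside
After 6 (firstChild): img
After 7 (nextSibling): form

Answer: form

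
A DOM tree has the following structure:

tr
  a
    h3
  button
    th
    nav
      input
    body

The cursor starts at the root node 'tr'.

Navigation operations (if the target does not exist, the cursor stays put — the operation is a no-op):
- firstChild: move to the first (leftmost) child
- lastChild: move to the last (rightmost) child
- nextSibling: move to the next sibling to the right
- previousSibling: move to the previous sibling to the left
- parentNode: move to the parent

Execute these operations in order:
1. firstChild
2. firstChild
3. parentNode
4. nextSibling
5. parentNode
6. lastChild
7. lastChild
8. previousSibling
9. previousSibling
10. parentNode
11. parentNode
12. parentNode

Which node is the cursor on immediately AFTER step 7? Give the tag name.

Answer: body

Derivation:
After 1 (firstChild): a
After 2 (firstChild): h3
After 3 (parentNode): a
After 4 (nextSibling): button
After 5 (parentNode): tr
After 6 (lastChild): button
After 7 (lastChild): body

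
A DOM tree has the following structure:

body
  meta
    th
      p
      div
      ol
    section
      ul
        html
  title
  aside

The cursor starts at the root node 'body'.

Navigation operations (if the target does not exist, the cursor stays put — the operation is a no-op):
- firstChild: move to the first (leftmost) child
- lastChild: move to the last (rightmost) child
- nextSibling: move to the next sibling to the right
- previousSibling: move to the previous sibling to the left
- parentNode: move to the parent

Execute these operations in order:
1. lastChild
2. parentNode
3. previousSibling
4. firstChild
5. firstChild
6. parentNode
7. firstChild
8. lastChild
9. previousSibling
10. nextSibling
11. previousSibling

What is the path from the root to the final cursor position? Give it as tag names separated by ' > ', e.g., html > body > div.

After 1 (lastChild): aside
After 2 (parentNode): body
After 3 (previousSibling): body (no-op, stayed)
After 4 (firstChild): meta
After 5 (firstChild): th
After 6 (parentNode): meta
After 7 (firstChild): th
After 8 (lastChild): ol
After 9 (previousSibling): div
After 10 (nextSibling): ol
After 11 (previousSibling): div

Answer: body > meta > th > div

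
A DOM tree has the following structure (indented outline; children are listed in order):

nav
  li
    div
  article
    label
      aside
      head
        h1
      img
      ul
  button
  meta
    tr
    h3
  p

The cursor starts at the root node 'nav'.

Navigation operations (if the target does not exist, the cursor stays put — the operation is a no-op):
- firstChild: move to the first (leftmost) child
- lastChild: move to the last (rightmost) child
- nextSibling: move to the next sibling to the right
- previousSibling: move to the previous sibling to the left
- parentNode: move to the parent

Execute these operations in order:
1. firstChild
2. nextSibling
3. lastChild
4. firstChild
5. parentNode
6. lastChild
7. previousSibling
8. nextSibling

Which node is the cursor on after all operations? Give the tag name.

After 1 (firstChild): li
After 2 (nextSibling): article
After 3 (lastChild): label
After 4 (firstChild): aside
After 5 (parentNode): label
After 6 (lastChild): ul
After 7 (previousSibling): img
After 8 (nextSibling): ul

Answer: ul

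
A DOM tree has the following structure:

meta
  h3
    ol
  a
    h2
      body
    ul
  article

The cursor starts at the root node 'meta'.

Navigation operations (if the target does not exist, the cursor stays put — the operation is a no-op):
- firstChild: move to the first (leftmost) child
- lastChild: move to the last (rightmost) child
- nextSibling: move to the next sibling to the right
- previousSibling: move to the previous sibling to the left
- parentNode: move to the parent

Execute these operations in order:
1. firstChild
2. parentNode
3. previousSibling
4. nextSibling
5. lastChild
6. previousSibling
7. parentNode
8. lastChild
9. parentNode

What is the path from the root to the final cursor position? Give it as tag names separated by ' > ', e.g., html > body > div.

After 1 (firstChild): h3
After 2 (parentNode): meta
After 3 (previousSibling): meta (no-op, stayed)
After 4 (nextSibling): meta (no-op, stayed)
After 5 (lastChild): article
After 6 (previousSibling): a
After 7 (parentNode): meta
After 8 (lastChild): article
After 9 (parentNode): meta

Answer: meta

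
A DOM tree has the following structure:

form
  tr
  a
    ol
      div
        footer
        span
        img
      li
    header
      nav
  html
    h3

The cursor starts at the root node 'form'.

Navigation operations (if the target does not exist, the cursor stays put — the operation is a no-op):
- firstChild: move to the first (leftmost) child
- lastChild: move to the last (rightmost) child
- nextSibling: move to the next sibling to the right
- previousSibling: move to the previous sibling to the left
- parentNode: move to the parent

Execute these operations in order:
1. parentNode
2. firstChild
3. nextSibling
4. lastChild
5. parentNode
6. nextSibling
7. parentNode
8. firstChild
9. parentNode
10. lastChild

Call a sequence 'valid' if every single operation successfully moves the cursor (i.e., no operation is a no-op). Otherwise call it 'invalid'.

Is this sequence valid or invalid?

After 1 (parentNode): form (no-op, stayed)
After 2 (firstChild): tr
After 3 (nextSibling): a
After 4 (lastChild): header
After 5 (parentNode): a
After 6 (nextSibling): html
After 7 (parentNode): form
After 8 (firstChild): tr
After 9 (parentNode): form
After 10 (lastChild): html

Answer: invalid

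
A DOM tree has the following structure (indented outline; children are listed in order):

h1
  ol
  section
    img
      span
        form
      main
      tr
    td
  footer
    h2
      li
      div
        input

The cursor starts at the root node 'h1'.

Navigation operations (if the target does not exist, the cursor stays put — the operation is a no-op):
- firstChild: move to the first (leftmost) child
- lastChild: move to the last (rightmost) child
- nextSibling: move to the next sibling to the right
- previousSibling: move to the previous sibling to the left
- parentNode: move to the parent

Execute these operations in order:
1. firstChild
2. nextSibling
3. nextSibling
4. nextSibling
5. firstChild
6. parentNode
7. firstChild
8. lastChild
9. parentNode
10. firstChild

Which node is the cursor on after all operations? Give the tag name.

Answer: li

Derivation:
After 1 (firstChild): ol
After 2 (nextSibling): section
After 3 (nextSibling): footer
After 4 (nextSibling): footer (no-op, stayed)
After 5 (firstChild): h2
After 6 (parentNode): footer
After 7 (firstChild): h2
After 8 (lastChild): div
After 9 (parentNode): h2
After 10 (firstChild): li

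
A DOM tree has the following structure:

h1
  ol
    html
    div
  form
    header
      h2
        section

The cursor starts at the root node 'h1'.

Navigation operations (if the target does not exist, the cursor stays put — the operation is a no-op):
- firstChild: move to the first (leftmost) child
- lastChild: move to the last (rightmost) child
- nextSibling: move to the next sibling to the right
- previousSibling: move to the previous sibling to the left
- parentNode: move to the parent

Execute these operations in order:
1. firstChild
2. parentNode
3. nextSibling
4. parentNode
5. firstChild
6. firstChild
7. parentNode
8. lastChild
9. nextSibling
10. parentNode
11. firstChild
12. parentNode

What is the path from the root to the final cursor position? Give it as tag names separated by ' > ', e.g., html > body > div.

After 1 (firstChild): ol
After 2 (parentNode): h1
After 3 (nextSibling): h1 (no-op, stayed)
After 4 (parentNode): h1 (no-op, stayed)
After 5 (firstChild): ol
After 6 (firstChild): html
After 7 (parentNode): ol
After 8 (lastChild): div
After 9 (nextSibling): div (no-op, stayed)
After 10 (parentNode): ol
After 11 (firstChild): html
After 12 (parentNode): ol

Answer: h1 > ol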